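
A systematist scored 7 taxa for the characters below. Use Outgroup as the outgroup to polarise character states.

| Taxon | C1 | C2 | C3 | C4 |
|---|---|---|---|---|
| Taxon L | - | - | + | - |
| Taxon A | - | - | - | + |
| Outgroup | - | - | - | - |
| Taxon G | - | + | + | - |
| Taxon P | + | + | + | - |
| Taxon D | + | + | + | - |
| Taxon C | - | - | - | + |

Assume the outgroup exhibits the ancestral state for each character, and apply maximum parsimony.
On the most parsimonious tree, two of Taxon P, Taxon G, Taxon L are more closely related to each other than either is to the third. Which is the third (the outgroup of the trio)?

The outgroup has state '-' for every character, so '+' is the derived state throughout.
C1 (derived state '+') is shared by Taxon D and Taxon P — a synapomorphy uniting that clade.
Only Taxon D, Taxon G, and Taxon P show the derived state '+' for C2, supporting them as a clade.
C3: derived state '+' in Taxon D, Taxon G, Taxon L, and Taxon P only — synapomorphy for {Taxon D, Taxon G, Taxon L, Taxon P}.
C4 (derived state '+') is shared by Taxon A and Taxon C — a synapomorphy uniting that clade.
Most parsimonious ingroup topology: ((Taxon L,((Taxon D,Taxon P),Taxon G)),(Taxon C,Taxon A)).
Taxon P and Taxon G share a more recent common ancestor with each other than either does with Taxon L, so Taxon L is the least closely related of the three.

Taxon L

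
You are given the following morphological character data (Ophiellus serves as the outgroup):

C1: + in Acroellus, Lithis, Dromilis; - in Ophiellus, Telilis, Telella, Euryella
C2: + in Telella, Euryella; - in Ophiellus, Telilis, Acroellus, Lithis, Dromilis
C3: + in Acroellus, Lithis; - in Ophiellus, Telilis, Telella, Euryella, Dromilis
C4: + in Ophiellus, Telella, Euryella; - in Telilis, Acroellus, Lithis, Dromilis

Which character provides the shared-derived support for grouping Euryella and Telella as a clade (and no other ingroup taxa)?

Character polarity is set by the outgroup: the derived state is whichever differs from the outgroup's state, so for C4 the derived state is '-', and for the remaining characters it is '+'.
Only Acroellus, Dromilis, and Lithis show the derived state '+' for C1, supporting them as a clade.
C2: derived state '+' in Euryella and Telella only — synapomorphy for {Euryella, Telella}.
C3 (derived state '+') is shared by Acroellus and Lithis — a synapomorphy uniting that clade.
Only Acroellus, Dromilis, Lithis, and Telilis show the derived state '-' for C4, supporting them as a clade.
Most parsimonious ingroup topology: ((Telilis,((Acroellus,Lithis),Dromilis)),(Telella,Euryella)).
The clade {Euryella, Telella} is supported by C2: its derived state '+' occurs in exactly those taxa and in no other taxon (including the outgroup).

C2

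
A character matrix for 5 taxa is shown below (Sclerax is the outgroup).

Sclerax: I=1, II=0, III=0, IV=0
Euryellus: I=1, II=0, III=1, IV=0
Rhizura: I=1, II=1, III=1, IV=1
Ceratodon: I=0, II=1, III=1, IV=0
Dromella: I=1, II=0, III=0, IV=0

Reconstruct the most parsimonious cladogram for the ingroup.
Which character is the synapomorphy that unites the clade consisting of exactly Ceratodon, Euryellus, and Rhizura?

III

Character polarity is set by the outgroup: the derived state is whichever differs from the outgroup's state, so for I the derived state is '0', and for the remaining characters it is '1'.
I: derived state '0' in Ceratodon only — an autapomorphy, so it tells us nothing about relationships among taxa.
II: derived state '1' in Ceratodon and Rhizura only — synapomorphy for {Ceratodon, Rhizura}.
III (derived state '1') is shared by Ceratodon, Euryellus, and Rhizura — a synapomorphy uniting that clade.
IV: derived state '1' in Rhizura only — an autapomorphy, so it tells us nothing about relationships among taxa.
Most parsimonious ingroup topology: ((Euryellus,(Rhizura,Ceratodon)),Dromella).
The clade {Ceratodon, Euryellus, Rhizura} is supported by III: its derived state '1' occurs in exactly those taxa and in no other taxon (including the outgroup).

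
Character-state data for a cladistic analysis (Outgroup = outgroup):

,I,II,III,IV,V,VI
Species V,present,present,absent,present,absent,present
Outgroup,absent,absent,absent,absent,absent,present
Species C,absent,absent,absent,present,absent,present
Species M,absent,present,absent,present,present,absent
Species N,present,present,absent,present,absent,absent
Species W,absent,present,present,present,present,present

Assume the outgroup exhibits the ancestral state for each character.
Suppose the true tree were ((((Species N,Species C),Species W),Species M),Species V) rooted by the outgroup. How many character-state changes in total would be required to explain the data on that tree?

Map each character onto ((((Species N,Species C),Species W),Species M),Species V) (rooted by Outgroup) and count the minimum state changes it requires (Fitch parsimony):
I: 2; II: 2; III: 1; IV: 1; V: 2; VI: 2.
Total tree length = 10.

10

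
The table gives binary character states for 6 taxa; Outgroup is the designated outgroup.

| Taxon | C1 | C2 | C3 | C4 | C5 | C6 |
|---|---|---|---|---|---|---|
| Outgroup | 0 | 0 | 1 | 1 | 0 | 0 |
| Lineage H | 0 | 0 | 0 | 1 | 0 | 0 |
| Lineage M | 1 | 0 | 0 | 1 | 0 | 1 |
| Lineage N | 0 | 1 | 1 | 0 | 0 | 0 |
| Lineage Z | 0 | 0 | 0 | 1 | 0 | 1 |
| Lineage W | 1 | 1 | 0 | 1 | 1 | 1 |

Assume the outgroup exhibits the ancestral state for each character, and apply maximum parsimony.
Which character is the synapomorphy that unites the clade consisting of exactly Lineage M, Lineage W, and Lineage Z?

C6

Character polarity is set by the outgroup: the derived state is whichever differs from the outgroup's state, so for C3, C4 the derived state is '0', and for the remaining characters it is '1'.
Only Lineage M and Lineage W show the derived state '1' for C1, supporting them as a clade.
C2 (state '1') occurs in Lineage N and Lineage W but conflicts with the nesting implied by the other characters — most parsimoniously interpreted as homoplasy.
C3: derived state '0' in Lineage H, Lineage M, Lineage W, and Lineage Z only — synapomorphy for {Lineage H, Lineage M, Lineage W, Lineage Z}.
C4 (derived state '0') is unique to Lineage N (autapomorphy; uninformative for grouping).
C5 (derived state '1') is unique to Lineage W (autapomorphy; uninformative for grouping).
Only Lineage M, Lineage W, and Lineage Z show the derived state '1' for C6, supporting them as a clade.
Most parsimonious ingroup topology: ((Lineage H,((Lineage M,Lineage W),Lineage Z)),Lineage N).
The clade {Lineage M, Lineage W, Lineage Z} is supported by C6: its derived state '1' occurs in exactly those taxa and in no other taxon (including the outgroup).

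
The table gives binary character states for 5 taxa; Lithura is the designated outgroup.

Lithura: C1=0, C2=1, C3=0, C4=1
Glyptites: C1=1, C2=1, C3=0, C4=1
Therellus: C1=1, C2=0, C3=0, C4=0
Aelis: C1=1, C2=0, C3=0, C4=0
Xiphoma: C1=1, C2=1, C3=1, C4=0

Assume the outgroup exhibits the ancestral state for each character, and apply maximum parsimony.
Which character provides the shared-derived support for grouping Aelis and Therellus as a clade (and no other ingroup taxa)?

Character polarity is set by the outgroup: the derived state is whichever differs from the outgroup's state, so for C2, C4 the derived state is '0', and for the remaining characters it is '1'.
C1 (derived state '1') is shared by all ingroup taxa — unites the whole ingroup.
Only Aelis and Therellus show the derived state '0' for C2, supporting them as a clade.
C3 (derived state '1') is unique to Xiphoma (autapomorphy; uninformative for grouping).
C4: derived state '0' in Aelis, Therellus, and Xiphoma only — synapomorphy for {Aelis, Therellus, Xiphoma}.
Most parsimonious ingroup topology: (Glyptites,((Therellus,Aelis),Xiphoma)).
The clade {Aelis, Therellus} is supported by C2: its derived state '0' occurs in exactly those taxa and in no other taxon (including the outgroup).

C2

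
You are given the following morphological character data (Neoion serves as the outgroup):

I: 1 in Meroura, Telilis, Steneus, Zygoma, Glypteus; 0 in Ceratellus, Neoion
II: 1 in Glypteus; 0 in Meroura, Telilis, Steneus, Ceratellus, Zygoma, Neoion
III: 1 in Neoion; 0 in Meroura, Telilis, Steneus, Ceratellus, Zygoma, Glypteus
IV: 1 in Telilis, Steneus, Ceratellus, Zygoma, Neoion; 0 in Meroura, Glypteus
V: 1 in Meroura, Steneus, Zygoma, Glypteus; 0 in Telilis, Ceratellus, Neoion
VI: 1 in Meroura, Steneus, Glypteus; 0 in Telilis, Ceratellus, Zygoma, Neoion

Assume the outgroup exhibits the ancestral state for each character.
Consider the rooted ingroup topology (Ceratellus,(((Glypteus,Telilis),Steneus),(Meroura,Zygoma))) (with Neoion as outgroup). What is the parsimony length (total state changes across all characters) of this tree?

Map each character onto (Ceratellus,(((Glypteus,Telilis),Steneus),(Meroura,Zygoma))) (rooted by Neoion) and count the minimum state changes it requires (Fitch parsimony):
I: 1; II: 1; III: 1; IV: 2; V: 2; VI: 3.
Total tree length = 10.

10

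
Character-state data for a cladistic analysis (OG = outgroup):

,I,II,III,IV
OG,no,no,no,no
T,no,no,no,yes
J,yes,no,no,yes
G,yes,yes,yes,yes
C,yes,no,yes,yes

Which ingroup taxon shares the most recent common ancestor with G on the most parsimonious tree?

C

The outgroup has state 'no' for every character, so 'yes' is the derived state throughout.
Only C, G, and J show the derived state 'yes' for I, supporting them as a clade.
II (derived state 'yes') is unique to G (autapomorphy; uninformative for grouping).
Only C and G show the derived state 'yes' for III, supporting them as a clade.
IV (derived state 'yes') is shared by all ingroup taxa — unites the whole ingroup.
Most parsimonious ingroup topology: (T,(J,(G,C))).
G and C form a cherry on this tree, so they are sister taxa.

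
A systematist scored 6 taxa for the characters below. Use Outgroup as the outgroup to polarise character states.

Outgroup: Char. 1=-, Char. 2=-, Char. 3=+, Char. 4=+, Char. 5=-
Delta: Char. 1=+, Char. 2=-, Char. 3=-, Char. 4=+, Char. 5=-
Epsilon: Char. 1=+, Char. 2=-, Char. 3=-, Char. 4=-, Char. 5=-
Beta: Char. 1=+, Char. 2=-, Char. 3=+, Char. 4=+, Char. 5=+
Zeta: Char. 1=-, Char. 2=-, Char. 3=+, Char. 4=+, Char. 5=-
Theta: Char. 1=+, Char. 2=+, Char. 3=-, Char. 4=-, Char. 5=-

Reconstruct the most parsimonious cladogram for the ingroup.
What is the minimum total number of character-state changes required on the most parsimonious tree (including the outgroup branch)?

5

Character polarity is set by the outgroup: the derived state is whichever differs from the outgroup's state, so for Char. 3, Char. 4 the derived state is '-', and for the remaining characters it is '+'.
Only Beta, Delta, Epsilon, and Theta show the derived state '+' for Char. 1, supporting them as a clade.
Char. 2 (derived state '+') is unique to Theta (autapomorphy; uninformative for grouping).
Char. 3: derived state '-' in Delta, Epsilon, and Theta only — synapomorphy for {Delta, Epsilon, Theta}.
Char. 4: derived state '-' in Epsilon and Theta only — synapomorphy for {Epsilon, Theta}.
Char. 5: derived state '+' in Beta only — an autapomorphy, so it tells us nothing about relationships among taxa.
Most parsimonious ingroup topology: (((Delta,(Epsilon,Theta)),Beta),Zeta).
Changes per character on this tree: Char. 1: 1; Char. 2: 1; Char. 3: 1; Char. 4: 1; Char. 5: 1.
Total = 5.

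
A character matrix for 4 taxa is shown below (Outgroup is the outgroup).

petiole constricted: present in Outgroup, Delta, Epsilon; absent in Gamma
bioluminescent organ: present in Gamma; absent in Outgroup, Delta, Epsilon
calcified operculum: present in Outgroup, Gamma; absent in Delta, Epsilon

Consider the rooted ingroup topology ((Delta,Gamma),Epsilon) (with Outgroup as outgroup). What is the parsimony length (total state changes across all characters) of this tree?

4

Map each character onto ((Delta,Gamma),Epsilon) (rooted by Outgroup) and count the minimum state changes it requires (Fitch parsimony):
petiole constricted: 1; bioluminescent organ: 1; calcified operculum: 2.
Total tree length = 4.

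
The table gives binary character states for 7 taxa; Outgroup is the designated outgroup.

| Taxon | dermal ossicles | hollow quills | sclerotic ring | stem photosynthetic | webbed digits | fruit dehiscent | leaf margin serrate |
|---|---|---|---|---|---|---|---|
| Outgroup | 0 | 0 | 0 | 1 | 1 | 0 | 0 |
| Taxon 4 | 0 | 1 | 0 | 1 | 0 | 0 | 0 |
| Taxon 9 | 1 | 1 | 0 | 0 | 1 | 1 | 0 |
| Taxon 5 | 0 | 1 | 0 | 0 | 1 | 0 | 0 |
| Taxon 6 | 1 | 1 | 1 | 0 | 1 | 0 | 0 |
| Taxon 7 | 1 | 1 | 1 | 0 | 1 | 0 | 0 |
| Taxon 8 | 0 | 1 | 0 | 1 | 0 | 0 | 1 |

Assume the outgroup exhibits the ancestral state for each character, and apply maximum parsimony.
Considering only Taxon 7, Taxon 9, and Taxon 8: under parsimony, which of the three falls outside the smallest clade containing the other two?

Taxon 8

Character polarity is set by the outgroup: the derived state is whichever differs from the outgroup's state, so for stem photosynthetic, webbed digits the derived state is '0', and for the remaining characters it is '1'.
dermal ossicles (derived state '1') is shared by Taxon 6, Taxon 7, and Taxon 9 — a synapomorphy uniting that clade.
hollow quills (derived state '1') is shared by all ingroup taxa — unites the whole ingroup.
sclerotic ring (derived state '1') is shared by Taxon 6 and Taxon 7 — a synapomorphy uniting that clade.
stem photosynthetic (derived state '0') is shared by Taxon 5, Taxon 6, Taxon 7, and Taxon 9 — a synapomorphy uniting that clade.
webbed digits: derived state '0' in Taxon 4 and Taxon 8 only — synapomorphy for {Taxon 4, Taxon 8}.
fruit dehiscent: derived state '1' in Taxon 9 only — an autapomorphy, so it tells us nothing about relationships among taxa.
leaf margin serrate: derived state '1' in Taxon 8 only — an autapomorphy, so it tells us nothing about relationships among taxa.
Most parsimonious ingroup topology: (((Taxon 9,(Taxon 7,Taxon 6)),Taxon 5),(Taxon 8,Taxon 4)).
Taxon 9 and Taxon 7 share a more recent common ancestor with each other than either does with Taxon 8, so Taxon 8 is the least closely related of the three.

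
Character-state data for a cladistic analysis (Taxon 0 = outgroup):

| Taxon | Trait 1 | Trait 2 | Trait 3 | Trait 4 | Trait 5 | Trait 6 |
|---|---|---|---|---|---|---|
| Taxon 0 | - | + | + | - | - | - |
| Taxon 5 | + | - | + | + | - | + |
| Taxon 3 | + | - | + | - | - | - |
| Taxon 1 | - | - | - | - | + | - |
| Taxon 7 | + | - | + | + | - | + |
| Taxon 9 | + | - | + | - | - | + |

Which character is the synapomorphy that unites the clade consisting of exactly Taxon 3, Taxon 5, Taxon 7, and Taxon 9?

Character polarity is set by the outgroup: the derived state is whichever differs from the outgroup's state, so for Trait 2, Trait 3 the derived state is '-', and for the remaining characters it is '+'.
Trait 1: derived state '+' in Taxon 3, Taxon 5, Taxon 7, and Taxon 9 only — synapomorphy for {Taxon 3, Taxon 5, Taxon 7, Taxon 9}.
All ingroup taxa share the derived state '-' for Trait 2; it defines the ingroup but does not resolve relationships within it.
Trait 3 (derived state '-') is unique to Taxon 1 (autapomorphy; uninformative for grouping).
Trait 4: derived state '+' in Taxon 5 and Taxon 7 only — synapomorphy for {Taxon 5, Taxon 7}.
Trait 5: derived state '+' in Taxon 1 only — an autapomorphy, so it tells us nothing about relationships among taxa.
Trait 6 (derived state '+') is shared by Taxon 5, Taxon 7, and Taxon 9 — a synapomorphy uniting that clade.
Most parsimonious ingroup topology: (Taxon 1,(((Taxon 5,Taxon 7),Taxon 9),Taxon 3)).
The clade {Taxon 3, Taxon 5, Taxon 7, Taxon 9} is supported by Trait 1: its derived state '+' occurs in exactly those taxa and in no other taxon (including the outgroup).

Trait 1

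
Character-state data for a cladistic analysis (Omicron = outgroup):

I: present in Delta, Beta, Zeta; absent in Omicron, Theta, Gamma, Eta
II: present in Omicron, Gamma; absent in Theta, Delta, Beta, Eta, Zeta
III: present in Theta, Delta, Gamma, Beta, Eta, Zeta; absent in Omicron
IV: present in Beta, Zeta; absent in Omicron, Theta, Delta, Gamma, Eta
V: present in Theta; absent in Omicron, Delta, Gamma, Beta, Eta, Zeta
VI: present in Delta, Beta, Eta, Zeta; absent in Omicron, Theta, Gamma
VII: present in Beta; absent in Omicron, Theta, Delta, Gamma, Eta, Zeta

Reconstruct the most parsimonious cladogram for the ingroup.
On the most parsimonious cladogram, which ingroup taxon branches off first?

Gamma

Character polarity is set by the outgroup: the derived state is whichever differs from the outgroup's state, so for II the derived state is 'absent', and for the remaining characters it is 'present'.
Only Beta, Delta, and Zeta show the derived state 'present' for I, supporting them as a clade.
II (derived state 'absent') is shared by Beta, Delta, Eta, Theta, and Zeta — a synapomorphy uniting that clade.
III (derived state 'present') is shared by all ingroup taxa — unites the whole ingroup.
Only Beta and Zeta show the derived state 'present' for IV, supporting them as a clade.
V: derived state 'present' in Theta only — an autapomorphy, so it tells us nothing about relationships among taxa.
Only Beta, Delta, Eta, and Zeta show the derived state 'present' for VI, supporting them as a clade.
VII (derived state 'present') is unique to Beta (autapomorphy; uninformative for grouping).
Most parsimonious ingroup topology: ((Theta,((Delta,(Beta,Zeta)),Eta)),Gamma).
Gamma is sister to the clade containing all other ingroup taxa, so it is the earliest-diverging (most basal) ingroup lineage.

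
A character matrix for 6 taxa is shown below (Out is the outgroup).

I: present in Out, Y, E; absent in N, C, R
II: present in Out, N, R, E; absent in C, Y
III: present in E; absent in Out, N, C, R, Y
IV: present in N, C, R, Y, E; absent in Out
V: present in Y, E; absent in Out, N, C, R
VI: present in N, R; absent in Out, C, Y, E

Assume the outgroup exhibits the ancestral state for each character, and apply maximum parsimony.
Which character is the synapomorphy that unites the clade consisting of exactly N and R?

VI

Character polarity is set by the outgroup: the derived state is whichever differs from the outgroup's state, so for I, II the derived state is 'absent', and for the remaining characters it is 'present'.
Only C, N, and R show the derived state 'absent' for I, supporting them as a clade.
II groups C and Y, which is incompatible with the clades supported by the remaining characters; treating it as convergent (homoplasy) costs fewer steps than any alternative tree.
III (derived state 'present') is unique to E (autapomorphy; uninformative for grouping).
IV (derived state 'present') is shared by all ingroup taxa — unites the whole ingroup.
Only E and Y show the derived state 'present' for V, supporting them as a clade.
Only N and R show the derived state 'present' for VI, supporting them as a clade.
Most parsimonious ingroup topology: (((N,R),C),(Y,E)).
The clade {N, R} is supported by VI: its derived state 'present' occurs in exactly those taxa and in no other taxon (including the outgroup).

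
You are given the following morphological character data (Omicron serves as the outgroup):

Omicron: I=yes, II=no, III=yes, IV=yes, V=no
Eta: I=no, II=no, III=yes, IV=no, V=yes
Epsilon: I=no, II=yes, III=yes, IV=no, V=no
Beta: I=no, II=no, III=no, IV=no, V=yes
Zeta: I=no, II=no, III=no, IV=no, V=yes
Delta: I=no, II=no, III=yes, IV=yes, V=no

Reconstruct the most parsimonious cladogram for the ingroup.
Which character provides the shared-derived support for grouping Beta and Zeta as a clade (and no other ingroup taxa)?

Character polarity is set by the outgroup: the derived state is whichever differs from the outgroup's state, so for I, III, IV the derived state is 'no', and for the remaining characters it is 'yes'.
I (derived state 'no') is shared by all ingroup taxa — unites the whole ingroup.
II (derived state 'yes') is unique to Epsilon (autapomorphy; uninformative for grouping).
Only Beta and Zeta show the derived state 'no' for III, supporting them as a clade.
Only Beta, Epsilon, Eta, and Zeta show the derived state 'no' for IV, supporting them as a clade.
V (derived state 'yes') is shared by Beta, Eta, and Zeta — a synapomorphy uniting that clade.
Most parsimonious ingroup topology: (((Eta,(Beta,Zeta)),Epsilon),Delta).
The clade {Beta, Zeta} is supported by III: its derived state 'no' occurs in exactly those taxa and in no other taxon (including the outgroup).

III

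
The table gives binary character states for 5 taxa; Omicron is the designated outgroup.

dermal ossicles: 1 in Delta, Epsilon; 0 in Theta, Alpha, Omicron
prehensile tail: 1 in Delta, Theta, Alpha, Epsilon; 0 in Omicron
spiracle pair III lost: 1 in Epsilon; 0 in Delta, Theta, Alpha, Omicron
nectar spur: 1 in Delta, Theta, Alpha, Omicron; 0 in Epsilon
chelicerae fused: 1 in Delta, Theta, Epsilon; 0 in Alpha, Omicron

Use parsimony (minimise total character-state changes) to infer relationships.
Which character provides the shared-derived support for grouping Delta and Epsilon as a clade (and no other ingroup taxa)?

Character polarity is set by the outgroup: the derived state is whichever differs from the outgroup's state, so for nectar spur the derived state is '0', and for the remaining characters it is '1'.
dermal ossicles (derived state '1') is shared by Delta and Epsilon — a synapomorphy uniting that clade.
prehensile tail (derived state '1') is shared by all ingroup taxa — unites the whole ingroup.
spiracle pair III lost (derived state '1') is unique to Epsilon (autapomorphy; uninformative for grouping).
nectar spur: derived state '0' in Epsilon only — an autapomorphy, so it tells us nothing about relationships among taxa.
chelicerae fused: derived state '1' in Delta, Epsilon, and Theta only — synapomorphy for {Delta, Epsilon, Theta}.
Most parsimonious ingroup topology: (((Delta,Epsilon),Theta),Alpha).
The clade {Delta, Epsilon} is supported by dermal ossicles: its derived state '1' occurs in exactly those taxa and in no other taxon (including the outgroup).

dermal ossicles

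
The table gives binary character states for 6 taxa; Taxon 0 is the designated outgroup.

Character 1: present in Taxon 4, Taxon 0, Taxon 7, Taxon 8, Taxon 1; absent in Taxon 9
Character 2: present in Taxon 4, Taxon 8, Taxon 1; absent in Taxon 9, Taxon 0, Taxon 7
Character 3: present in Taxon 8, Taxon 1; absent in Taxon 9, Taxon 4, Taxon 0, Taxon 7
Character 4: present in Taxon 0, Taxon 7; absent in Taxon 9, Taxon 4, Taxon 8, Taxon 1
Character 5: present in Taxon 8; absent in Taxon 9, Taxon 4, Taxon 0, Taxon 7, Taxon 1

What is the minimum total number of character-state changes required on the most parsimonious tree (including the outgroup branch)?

5

Character polarity is set by the outgroup: the derived state is whichever differs from the outgroup's state, so for Character 1, Character 4 the derived state is 'absent', and for the remaining characters it is 'present'.
Character 1 (derived state 'absent') is unique to Taxon 9 (autapomorphy; uninformative for grouping).
Character 2: derived state 'present' in Taxon 1, Taxon 4, and Taxon 8 only — synapomorphy for {Taxon 1, Taxon 4, Taxon 8}.
Character 3 (derived state 'present') is shared by Taxon 1 and Taxon 8 — a synapomorphy uniting that clade.
Only Taxon 1, Taxon 4, Taxon 8, and Taxon 9 show the derived state 'absent' for Character 4, supporting them as a clade.
Character 5 (derived state 'present') is unique to Taxon 8 (autapomorphy; uninformative for grouping).
Most parsimonious ingroup topology: ((((Taxon 1,Taxon 8),Taxon 4),Taxon 9),Taxon 7).
Changes per character on this tree: Character 1: 1; Character 2: 1; Character 3: 1; Character 4: 1; Character 5: 1.
Total = 5.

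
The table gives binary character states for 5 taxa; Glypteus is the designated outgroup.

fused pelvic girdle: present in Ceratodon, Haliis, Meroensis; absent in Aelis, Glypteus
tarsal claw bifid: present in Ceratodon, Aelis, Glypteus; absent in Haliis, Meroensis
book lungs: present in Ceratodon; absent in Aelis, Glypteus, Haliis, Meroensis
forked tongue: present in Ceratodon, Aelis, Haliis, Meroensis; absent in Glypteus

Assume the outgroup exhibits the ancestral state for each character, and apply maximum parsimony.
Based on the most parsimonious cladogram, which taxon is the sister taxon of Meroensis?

Character polarity is set by the outgroup: the derived state is whichever differs from the outgroup's state, so for tarsal claw bifid the derived state is 'absent', and for the remaining characters it is 'present'.
fused pelvic girdle: derived state 'present' in Ceratodon, Haliis, and Meroensis only — synapomorphy for {Ceratodon, Haliis, Meroensis}.
Only Haliis and Meroensis show the derived state 'absent' for tarsal claw bifid, supporting them as a clade.
book lungs (derived state 'present') is unique to Ceratodon (autapomorphy; uninformative for grouping).
All ingroup taxa share the derived state 'present' for forked tongue; it defines the ingroup but does not resolve relationships within it.
Most parsimonious ingroup topology: ((Ceratodon,(Meroensis,Haliis)),Aelis).
Meroensis and Haliis form a cherry on this tree, so they are sister taxa.

Haliis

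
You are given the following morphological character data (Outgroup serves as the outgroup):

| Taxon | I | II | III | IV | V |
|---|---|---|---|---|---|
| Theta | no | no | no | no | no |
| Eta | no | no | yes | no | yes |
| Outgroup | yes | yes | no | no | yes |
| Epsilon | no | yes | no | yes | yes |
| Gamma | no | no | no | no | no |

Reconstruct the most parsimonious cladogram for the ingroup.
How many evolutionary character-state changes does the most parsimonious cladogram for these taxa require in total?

5

Character polarity is set by the outgroup: the derived state is whichever differs from the outgroup's state, so for I, II, V the derived state is 'no', and for the remaining characters it is 'yes'.
I (derived state 'no') is shared by all ingroup taxa — unites the whole ingroup.
II: derived state 'no' in Eta, Gamma, and Theta only — synapomorphy for {Eta, Gamma, Theta}.
III (derived state 'yes') is unique to Eta (autapomorphy; uninformative for grouping).
IV (derived state 'yes') is unique to Epsilon (autapomorphy; uninformative for grouping).
V (derived state 'no') is shared by Gamma and Theta — a synapomorphy uniting that clade.
Most parsimonious ingroup topology: (((Gamma,Theta),Eta),Epsilon).
Changes per character on this tree: I: 1; II: 1; III: 1; IV: 1; V: 1.
Total = 5.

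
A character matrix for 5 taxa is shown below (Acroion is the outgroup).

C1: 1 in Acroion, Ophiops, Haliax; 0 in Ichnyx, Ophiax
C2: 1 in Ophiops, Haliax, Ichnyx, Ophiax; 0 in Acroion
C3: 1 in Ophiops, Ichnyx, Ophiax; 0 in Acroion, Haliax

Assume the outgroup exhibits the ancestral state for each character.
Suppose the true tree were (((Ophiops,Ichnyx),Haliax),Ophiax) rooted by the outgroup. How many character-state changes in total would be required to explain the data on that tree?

5

Map each character onto (((Ophiops,Ichnyx),Haliax),Ophiax) (rooted by Acroion) and count the minimum state changes it requires (Fitch parsimony):
C1: 2; C2: 1; C3: 2.
Total tree length = 5.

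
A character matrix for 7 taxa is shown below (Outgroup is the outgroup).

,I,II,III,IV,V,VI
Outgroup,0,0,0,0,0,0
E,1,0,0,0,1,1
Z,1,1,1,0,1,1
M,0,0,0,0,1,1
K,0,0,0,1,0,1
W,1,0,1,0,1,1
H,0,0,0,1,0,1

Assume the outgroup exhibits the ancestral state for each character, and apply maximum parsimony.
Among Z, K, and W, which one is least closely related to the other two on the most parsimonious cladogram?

The outgroup has state '0' for every character, so '1' is the derived state throughout.
I: derived state '1' in E, W, and Z only — synapomorphy for {E, W, Z}.
II (derived state '1') is unique to Z (autapomorphy; uninformative for grouping).
III: derived state '1' in W and Z only — synapomorphy for {W, Z}.
IV (derived state '1') is shared by H and K — a synapomorphy uniting that clade.
Only E, M, W, and Z show the derived state '1' for V, supporting them as a clade.
All ingroup taxa share the derived state '1' for VI; it defines the ingroup but does not resolve relationships within it.
Most parsimonious ingroup topology: (((E,(Z,W)),M),(K,H)).
W and Z share a more recent common ancestor with each other than either does with K, so K is the least closely related of the three.

K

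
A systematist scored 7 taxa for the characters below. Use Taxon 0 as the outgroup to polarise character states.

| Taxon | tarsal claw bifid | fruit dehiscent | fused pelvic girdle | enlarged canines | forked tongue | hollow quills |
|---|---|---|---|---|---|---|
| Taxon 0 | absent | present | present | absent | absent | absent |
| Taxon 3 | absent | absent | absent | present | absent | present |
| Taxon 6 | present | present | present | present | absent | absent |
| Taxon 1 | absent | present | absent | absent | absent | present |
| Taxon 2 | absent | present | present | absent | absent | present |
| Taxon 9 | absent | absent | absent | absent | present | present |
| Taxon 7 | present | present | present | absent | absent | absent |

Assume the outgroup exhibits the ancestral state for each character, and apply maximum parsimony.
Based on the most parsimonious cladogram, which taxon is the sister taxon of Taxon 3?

Taxon 9

Character polarity is set by the outgroup: the derived state is whichever differs from the outgroup's state, so for fruit dehiscent, fused pelvic girdle the derived state is 'absent', and for the remaining characters it is 'present'.
tarsal claw bifid: derived state 'present' in Taxon 6 and Taxon 7 only — synapomorphy for {Taxon 6, Taxon 7}.
fruit dehiscent (derived state 'absent') is shared by Taxon 3 and Taxon 9 — a synapomorphy uniting that clade.
fused pelvic girdle (derived state 'absent') is shared by Taxon 1, Taxon 3, and Taxon 9 — a synapomorphy uniting that clade.
enlarged canines (state 'present') occurs in Taxon 3 and Taxon 6 but conflicts with the nesting implied by the other characters — most parsimoniously interpreted as homoplasy.
forked tongue (derived state 'present') is unique to Taxon 9 (autapomorphy; uninformative for grouping).
hollow quills (derived state 'present') is shared by Taxon 1, Taxon 2, Taxon 3, and Taxon 9 — a synapomorphy uniting that clade.
Most parsimonious ingroup topology: ((((Taxon 3,Taxon 9),Taxon 1),Taxon 2),(Taxon 6,Taxon 7)).
Taxon 3 and Taxon 9 form a cherry on this tree, so they are sister taxa.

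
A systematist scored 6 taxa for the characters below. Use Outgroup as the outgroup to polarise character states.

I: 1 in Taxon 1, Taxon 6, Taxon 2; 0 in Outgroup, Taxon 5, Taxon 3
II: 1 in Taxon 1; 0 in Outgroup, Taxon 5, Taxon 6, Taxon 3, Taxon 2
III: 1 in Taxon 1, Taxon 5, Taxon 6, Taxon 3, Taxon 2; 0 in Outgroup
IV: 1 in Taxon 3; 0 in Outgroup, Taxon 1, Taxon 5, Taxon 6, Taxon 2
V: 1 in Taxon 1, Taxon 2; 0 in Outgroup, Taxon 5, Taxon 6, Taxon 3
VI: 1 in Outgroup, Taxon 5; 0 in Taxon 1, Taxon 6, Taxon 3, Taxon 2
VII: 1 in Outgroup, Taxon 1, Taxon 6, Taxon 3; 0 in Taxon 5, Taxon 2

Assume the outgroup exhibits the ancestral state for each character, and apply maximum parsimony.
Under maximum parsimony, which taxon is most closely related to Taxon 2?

Taxon 1

Character polarity is set by the outgroup: the derived state is whichever differs from the outgroup's state, so for VI, VII the derived state is '0', and for the remaining characters it is '1'.
I (derived state '1') is shared by Taxon 1, Taxon 2, and Taxon 6 — a synapomorphy uniting that clade.
II: derived state '1' in Taxon 1 only — an autapomorphy, so it tells us nothing about relationships among taxa.
III (derived state '1') is shared by all ingroup taxa — unites the whole ingroup.
IV: derived state '1' in Taxon 3 only — an autapomorphy, so it tells us nothing about relationships among taxa.
Only Taxon 1 and Taxon 2 show the derived state '1' for V, supporting them as a clade.
VI: derived state '0' in Taxon 1, Taxon 2, Taxon 3, and Taxon 6 only — synapomorphy for {Taxon 1, Taxon 2, Taxon 3, Taxon 6}.
VII (state '0') occurs in Taxon 2 and Taxon 5 but conflicts with the nesting implied by the other characters — most parsimoniously interpreted as homoplasy.
Most parsimonious ingroup topology: ((((Taxon 1,Taxon 2),Taxon 6),Taxon 3),Taxon 5).
Taxon 2 and Taxon 1 form a cherry on this tree, so they are sister taxa.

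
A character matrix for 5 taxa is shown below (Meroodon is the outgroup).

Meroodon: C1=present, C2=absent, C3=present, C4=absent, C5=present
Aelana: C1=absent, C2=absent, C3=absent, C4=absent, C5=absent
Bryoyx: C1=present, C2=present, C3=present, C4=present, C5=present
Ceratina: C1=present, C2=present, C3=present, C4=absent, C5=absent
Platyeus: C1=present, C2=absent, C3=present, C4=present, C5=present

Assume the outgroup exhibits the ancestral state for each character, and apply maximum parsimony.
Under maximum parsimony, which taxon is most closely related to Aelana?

Ceratina

Character polarity is set by the outgroup: the derived state is whichever differs from the outgroup's state, so for C1, C3, C5 the derived state is 'absent', and for the remaining characters it is 'present'.
C1 (derived state 'absent') is unique to Aelana (autapomorphy; uninformative for grouping).
C2 (state 'present') occurs in Bryoyx and Ceratina but conflicts with the nesting implied by the other characters — most parsimoniously interpreted as homoplasy.
C3: derived state 'absent' in Aelana only — an autapomorphy, so it tells us nothing about relationships among taxa.
Only Bryoyx and Platyeus show the derived state 'present' for C4, supporting them as a clade.
C5: derived state 'absent' in Aelana and Ceratina only — synapomorphy for {Aelana, Ceratina}.
Most parsimonious ingroup topology: ((Aelana,Ceratina),(Bryoyx,Platyeus)).
Aelana and Ceratina form a cherry on this tree, so they are sister taxa.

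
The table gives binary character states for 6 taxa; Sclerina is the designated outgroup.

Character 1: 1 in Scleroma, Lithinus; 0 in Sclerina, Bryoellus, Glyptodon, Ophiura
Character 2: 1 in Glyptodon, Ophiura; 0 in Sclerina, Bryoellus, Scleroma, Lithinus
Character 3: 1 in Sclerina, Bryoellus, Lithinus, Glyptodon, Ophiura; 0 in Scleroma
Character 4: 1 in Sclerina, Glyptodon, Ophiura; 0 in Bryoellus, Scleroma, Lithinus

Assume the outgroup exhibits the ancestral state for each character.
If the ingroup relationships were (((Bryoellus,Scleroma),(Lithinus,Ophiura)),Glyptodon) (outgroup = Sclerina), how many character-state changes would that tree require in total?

7

Map each character onto (((Bryoellus,Scleroma),(Lithinus,Ophiura)),Glyptodon) (rooted by Sclerina) and count the minimum state changes it requires (Fitch parsimony):
Character 1: 2; Character 2: 2; Character 3: 1; Character 4: 2.
Total tree length = 7.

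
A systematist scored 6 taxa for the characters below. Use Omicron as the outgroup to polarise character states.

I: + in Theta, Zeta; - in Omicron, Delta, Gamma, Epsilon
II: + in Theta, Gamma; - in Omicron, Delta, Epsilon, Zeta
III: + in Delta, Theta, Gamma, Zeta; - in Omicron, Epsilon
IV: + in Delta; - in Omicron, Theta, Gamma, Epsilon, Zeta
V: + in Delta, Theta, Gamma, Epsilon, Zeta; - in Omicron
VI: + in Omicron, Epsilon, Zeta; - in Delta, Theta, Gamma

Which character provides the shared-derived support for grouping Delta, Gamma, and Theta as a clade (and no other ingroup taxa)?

Character polarity is set by the outgroup: the derived state is whichever differs from the outgroup's state, so for VI the derived state is '-', and for the remaining characters it is '+'.
I groups Theta and Zeta, which is incompatible with the clades supported by the remaining characters; treating it as convergent (homoplasy) costs fewer steps than any alternative tree.
II: derived state '+' in Gamma and Theta only — synapomorphy for {Gamma, Theta}.
III (derived state '+') is shared by Delta, Gamma, Theta, and Zeta — a synapomorphy uniting that clade.
IV (derived state '+') is unique to Delta (autapomorphy; uninformative for grouping).
V (derived state '+') is shared by all ingroup taxa — unites the whole ingroup.
Only Delta, Gamma, and Theta show the derived state '-' for VI, supporting them as a clade.
Most parsimonious ingroup topology: (((Delta,(Theta,Gamma)),Zeta),Epsilon).
The clade {Delta, Gamma, Theta} is supported by VI: its derived state '-' occurs in exactly those taxa and in no other taxon (including the outgroup).

VI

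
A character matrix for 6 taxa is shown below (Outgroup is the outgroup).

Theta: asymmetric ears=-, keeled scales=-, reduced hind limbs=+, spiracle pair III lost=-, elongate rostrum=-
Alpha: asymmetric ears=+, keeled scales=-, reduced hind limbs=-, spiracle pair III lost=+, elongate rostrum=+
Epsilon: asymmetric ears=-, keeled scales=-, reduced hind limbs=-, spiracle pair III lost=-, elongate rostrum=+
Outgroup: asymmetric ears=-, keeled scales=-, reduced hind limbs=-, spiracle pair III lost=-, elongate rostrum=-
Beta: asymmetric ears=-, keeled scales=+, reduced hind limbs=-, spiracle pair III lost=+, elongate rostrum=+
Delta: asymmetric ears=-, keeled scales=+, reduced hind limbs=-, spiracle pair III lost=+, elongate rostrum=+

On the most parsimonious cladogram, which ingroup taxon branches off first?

The outgroup has state '-' for every character, so '+' is the derived state throughout.
asymmetric ears (derived state '+') is unique to Alpha (autapomorphy; uninformative for grouping).
keeled scales (derived state '+') is shared by Beta and Delta — a synapomorphy uniting that clade.
reduced hind limbs: derived state '+' in Theta only — an autapomorphy, so it tells us nothing about relationships among taxa.
spiracle pair III lost (derived state '+') is shared by Alpha, Beta, and Delta — a synapomorphy uniting that clade.
elongate rostrum: derived state '+' in Alpha, Beta, Delta, and Epsilon only — synapomorphy for {Alpha, Beta, Delta, Epsilon}.
Most parsimonious ingroup topology: ((((Delta,Beta),Alpha),Epsilon),Theta).
Theta is sister to the clade containing all other ingroup taxa, so it is the earliest-diverging (most basal) ingroup lineage.

Theta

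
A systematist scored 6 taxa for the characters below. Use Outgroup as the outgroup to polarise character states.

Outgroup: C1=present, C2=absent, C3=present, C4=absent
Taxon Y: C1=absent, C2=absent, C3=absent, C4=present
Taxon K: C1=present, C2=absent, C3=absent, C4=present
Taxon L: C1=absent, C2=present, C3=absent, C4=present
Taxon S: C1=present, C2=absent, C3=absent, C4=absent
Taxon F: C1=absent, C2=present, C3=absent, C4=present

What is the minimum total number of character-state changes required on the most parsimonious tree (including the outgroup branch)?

Character polarity is set by the outgroup: the derived state is whichever differs from the outgroup's state, so for C1, C3 the derived state is 'absent', and for the remaining characters it is 'present'.
Only Taxon F, Taxon L, and Taxon Y show the derived state 'absent' for C1, supporting them as a clade.
C2 (derived state 'present') is shared by Taxon F and Taxon L — a synapomorphy uniting that clade.
C3 (derived state 'absent') is shared by all ingroup taxa — unites the whole ingroup.
Only Taxon F, Taxon K, Taxon L, and Taxon Y show the derived state 'present' for C4, supporting them as a clade.
Most parsimonious ingroup topology: (((Taxon Y,(Taxon L,Taxon F)),Taxon K),Taxon S).
Changes per character on this tree: C1: 1; C2: 1; C3: 1; C4: 1.
Total = 4.

4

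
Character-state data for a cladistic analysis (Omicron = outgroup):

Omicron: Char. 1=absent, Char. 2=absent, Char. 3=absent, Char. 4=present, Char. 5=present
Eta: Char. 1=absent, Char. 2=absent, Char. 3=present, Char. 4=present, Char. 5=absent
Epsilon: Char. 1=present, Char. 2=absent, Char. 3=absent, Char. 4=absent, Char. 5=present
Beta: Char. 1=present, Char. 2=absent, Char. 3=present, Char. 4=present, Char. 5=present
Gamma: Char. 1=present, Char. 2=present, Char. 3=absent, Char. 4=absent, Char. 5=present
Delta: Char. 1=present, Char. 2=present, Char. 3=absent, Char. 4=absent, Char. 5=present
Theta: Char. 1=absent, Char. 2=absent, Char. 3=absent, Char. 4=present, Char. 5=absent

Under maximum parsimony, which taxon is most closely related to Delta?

Character polarity is set by the outgroup: the derived state is whichever differs from the outgroup's state, so for Char. 4, Char. 5 the derived state is 'absent', and for the remaining characters it is 'present'.
Only Beta, Delta, Epsilon, and Gamma show the derived state 'present' for Char. 1, supporting them as a clade.
Char. 2 (derived state 'present') is shared by Delta and Gamma — a synapomorphy uniting that clade.
Char. 3 groups Beta and Eta, which is incompatible with the clades supported by the remaining characters; treating it as convergent (homoplasy) costs fewer steps than any alternative tree.
Char. 4: derived state 'absent' in Delta, Epsilon, and Gamma only — synapomorphy for {Delta, Epsilon, Gamma}.
Char. 5 (derived state 'absent') is shared by Eta and Theta — a synapomorphy uniting that clade.
Most parsimonious ingroup topology: ((Eta,Theta),((Epsilon,(Gamma,Delta)),Beta)).
Delta and Gamma form a cherry on this tree, so they are sister taxa.

Gamma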